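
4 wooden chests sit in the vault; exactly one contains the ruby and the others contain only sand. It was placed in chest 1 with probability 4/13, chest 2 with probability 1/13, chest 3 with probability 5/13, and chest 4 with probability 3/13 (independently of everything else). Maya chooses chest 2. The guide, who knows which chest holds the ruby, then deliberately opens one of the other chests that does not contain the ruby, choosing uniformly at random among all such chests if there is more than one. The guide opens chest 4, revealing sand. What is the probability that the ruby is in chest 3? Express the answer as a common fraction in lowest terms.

Consider each possible location of the ruby in turn.
If it is in chest 1 (prior 4/13): the guide has 2 equally likely choices, so probability 1/2; weight (4/13)·(1/2) = 2/13.
If it is in chest 2 (prior 1/13): the guide has 3 equally likely choices, so probability 1/3; weight (1/13)·(1/3) = 1/39.
If it is in chest 3 (prior 5/13): the guide has 2 equally likely choices, so probability 1/2; weight (5/13)·(1/2) = 5/26.
If it is in chest 4 (prior 3/13): the guide opened chest 4, so this case is ruled out; weight (3/13)·0 = 0.
The weights sum to 29/78.
So P(the ruby in chest 3 | the guide opened chest 4) = (5/26) / (29/78) = 15/29.

15/29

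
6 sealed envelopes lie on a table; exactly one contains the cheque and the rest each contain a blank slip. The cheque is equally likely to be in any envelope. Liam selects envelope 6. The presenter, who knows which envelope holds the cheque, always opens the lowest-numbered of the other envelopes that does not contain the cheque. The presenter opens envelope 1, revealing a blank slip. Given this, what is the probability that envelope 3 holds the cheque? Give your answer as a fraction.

1/5

Consider each possible location of the cheque in turn.
If it is in envelope 1 (prior 1/6): the presenter opened envelope 1, so this case is ruled out; weight (1/6)·0 = 0.
If it is in any of envelopes 2, 3, 4, 5, and 6 (prior 1/6 each): envelope 1 is the lowest-numbered option available, probability 1; weight (1/6)·1 = 1/6 each.
The weights sum to 5/6.
So P(the cheque in envelope 3 | the presenter opened envelope 1) = (1/6) / (5/6) = 1/5.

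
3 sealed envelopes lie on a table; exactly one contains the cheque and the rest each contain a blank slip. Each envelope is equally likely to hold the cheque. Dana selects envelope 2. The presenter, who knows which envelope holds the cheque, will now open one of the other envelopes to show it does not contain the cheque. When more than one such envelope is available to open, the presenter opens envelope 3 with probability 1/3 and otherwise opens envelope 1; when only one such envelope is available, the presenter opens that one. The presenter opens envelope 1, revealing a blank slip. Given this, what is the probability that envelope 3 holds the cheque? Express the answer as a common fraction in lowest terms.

3/5

Apply Bayes' rule, conditioning on where the cheque actually is.
If it is in envelope 1 (prior 1/3): the presenter opened envelope 1, so this case is ruled out; weight (1/3)·0 = 0.
If it is in envelope 2 (prior 1/3): envelope 3 is available but not opened, probability 2/3; weight (1/3)·(2/3) = 2/9.
If it is in envelope 3 (prior 1/3): only envelope 1 is available, probability 1; weight (1/3)·1 = 1/3.
The weights sum to 5/9.
So P(the cheque in envelope 3 | the presenter opened envelope 1) = (1/3) / (5/9) = 3/5.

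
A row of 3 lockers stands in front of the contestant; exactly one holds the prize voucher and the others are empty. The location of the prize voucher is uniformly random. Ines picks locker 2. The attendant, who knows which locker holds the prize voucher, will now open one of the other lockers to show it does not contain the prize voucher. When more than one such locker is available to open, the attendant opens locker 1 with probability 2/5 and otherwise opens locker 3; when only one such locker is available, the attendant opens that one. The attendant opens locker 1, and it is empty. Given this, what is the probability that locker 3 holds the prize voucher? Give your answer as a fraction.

5/7

Apply Bayes' rule, conditioning on where the prize voucher actually is.
If it is in locker 1 (prior 1/3): the attendant opened locker 1, so this case is ruled out; weight (1/3)·0 = 0.
If it is in locker 2 (prior 1/3): locker 1 is available, opened with probability 2/5; weight (1/3)·(2/5) = 2/15.
If it is in locker 3 (prior 1/3): only locker 1 is available, probability 1; weight (1/3)·1 = 1/3.
The weights sum to 7/15.
So P(the prize voucher in locker 3 | the attendant opened locker 1) = (1/3) / (7/15) = 5/7.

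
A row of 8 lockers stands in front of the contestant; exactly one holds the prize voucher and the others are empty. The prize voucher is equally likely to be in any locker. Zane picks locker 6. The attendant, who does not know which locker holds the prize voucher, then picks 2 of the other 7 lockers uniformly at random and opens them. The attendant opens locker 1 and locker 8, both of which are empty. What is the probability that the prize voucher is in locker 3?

Apply Bayes' rule, conditioning on where the prize voucher actually is.
If it is in either of lockers 1 and 8 (prior 1/8 each): that locker was opened and seen not to hold the prize — ruled out; weight (1/8)·0 = 0 each.
If it is in any of lockers 2, 3, 4, 5, 6, and 7 (prior 1/8 each): the attendant picks exactly this set with probability 1/21 regardless, and none is the prize; weight (1/8)·(1/21) = 1/168 each.
The weights sum to 1/28.
So P(the prize voucher in locker 3 | the attendant opened locker 1 and locker 8) = (1/168) / (1/28) = 1/6.

1/6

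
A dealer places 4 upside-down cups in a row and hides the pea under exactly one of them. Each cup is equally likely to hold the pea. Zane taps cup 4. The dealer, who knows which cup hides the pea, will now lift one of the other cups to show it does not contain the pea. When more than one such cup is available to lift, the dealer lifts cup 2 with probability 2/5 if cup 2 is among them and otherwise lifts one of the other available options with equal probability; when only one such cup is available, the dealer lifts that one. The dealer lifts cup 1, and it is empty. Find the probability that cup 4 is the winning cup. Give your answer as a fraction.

Apply Bayes' rule, conditioning on where the pea actually is.
If it is under cup 1 (prior 1/4): the dealer opened cup 1, so this case is ruled out; weight (1/4)·0 = 0.
If it is under cup 2 (prior 1/4): cup 2 holds the prize so is unavailable; the dealer chooses uniformly among the 2 others, probability 1/2; weight (1/4)·(1/2) = 1/8.
If it is under cup 3 (prior 1/4): cup 2 is available but not opened, probability 3/5; weight (1/4)·(3/5) = 3/20.
If it is under cup 4 (prior 1/4): cup 2 is available but not opened; cup 1 gets probability (1 − 2/5)/2 = 3/10; weight (1/4)·(3/10) = 3/40.
The weights sum to 7/20.
So P(the pea under cup 4 | the dealer opened cup 1) = (3/40) / (7/20) = 3/14.

3/14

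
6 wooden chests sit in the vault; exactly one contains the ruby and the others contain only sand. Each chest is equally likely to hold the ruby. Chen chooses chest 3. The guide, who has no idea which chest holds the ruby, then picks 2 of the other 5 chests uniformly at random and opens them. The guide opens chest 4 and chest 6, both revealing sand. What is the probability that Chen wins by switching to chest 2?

Apply Bayes' rule, conditioning on where the ruby actually is.
If it is in any of chests 1, 2, 3, and 5 (prior 1/6 each): the guide picks exactly this set with probability 1/10 regardless, and none is the prize; weight (1/6)·(1/10) = 1/60 each.
If it is in either of chests 4 and 6 (prior 1/6 each): that chest was opened and seen not to hold the prize — ruled out; weight (1/6)·0 = 0 each.
The weights sum to 1/15.
So P(the ruby in chest 2 | the guide opened chest 4 and chest 6) = (1/60) / (1/15) = 1/4.

1/4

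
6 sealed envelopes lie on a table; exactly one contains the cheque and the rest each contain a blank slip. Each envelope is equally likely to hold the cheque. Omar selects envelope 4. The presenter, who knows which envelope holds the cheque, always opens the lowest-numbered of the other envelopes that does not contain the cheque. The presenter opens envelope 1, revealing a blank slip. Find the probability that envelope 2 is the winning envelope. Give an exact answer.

1/5

Consider each possible location of the cheque in turn.
If it is in envelope 1 (prior 1/6): the presenter opened envelope 1, so this case is ruled out; weight (1/6)·0 = 0.
If it is in any of envelopes 2, 3, 4, 5, and 6 (prior 1/6 each): envelope 1 is the lowest-numbered option available, probability 1; weight (1/6)·1 = 1/6 each.
The weights sum to 5/6.
So P(the cheque in envelope 2 | the presenter opened envelope 1) = (1/6) / (5/6) = 1/5.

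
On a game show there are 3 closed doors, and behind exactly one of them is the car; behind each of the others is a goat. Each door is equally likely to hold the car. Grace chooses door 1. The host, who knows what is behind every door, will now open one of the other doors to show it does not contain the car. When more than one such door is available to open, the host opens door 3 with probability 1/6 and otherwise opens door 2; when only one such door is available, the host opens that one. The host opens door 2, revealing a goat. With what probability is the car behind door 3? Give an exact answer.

Apply Bayes' rule, conditioning on where the car actually is.
If it is behind door 1 (prior 1/3): door 3 is available but not opened, probability 5/6; weight (1/3)·(5/6) = 5/18.
If it is behind door 2 (prior 1/3): the host opened door 2, so this case is ruled out; weight (1/3)·0 = 0.
If it is behind door 3 (prior 1/3): only door 2 is available, probability 1; weight (1/3)·1 = 1/3.
The weights sum to 11/18.
So P(the car behind door 3 | the host opened door 2) = (1/3) / (11/18) = 6/11.

6/11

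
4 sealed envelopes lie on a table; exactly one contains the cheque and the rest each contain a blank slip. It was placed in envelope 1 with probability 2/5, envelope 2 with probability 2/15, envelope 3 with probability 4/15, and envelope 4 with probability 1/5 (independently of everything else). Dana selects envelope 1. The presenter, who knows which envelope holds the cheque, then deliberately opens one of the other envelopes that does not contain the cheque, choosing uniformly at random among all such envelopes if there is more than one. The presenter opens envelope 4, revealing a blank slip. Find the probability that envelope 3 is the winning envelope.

2/5

Condition on the true location of the cheque.
If it is in envelope 1 (prior 2/5): the presenter has 3 equally likely choices, so probability 1/3; weight (2/5)·(1/3) = 2/15.
If it is in envelope 2 (prior 2/15): the presenter has 2 equally likely choices, so probability 1/2; weight (2/15)·(1/2) = 1/15.
If it is in envelope 3 (prior 4/15): the presenter has 2 equally likely choices, so probability 1/2; weight (4/15)·(1/2) = 2/15.
If it is in envelope 4 (prior 1/5): the presenter opened envelope 4, so this case is ruled out; weight (1/5)·0 = 0.
The weights sum to 1/3.
So P(the cheque in envelope 3 | the presenter opened envelope 4) = (2/15) / (1/3) = 2/5.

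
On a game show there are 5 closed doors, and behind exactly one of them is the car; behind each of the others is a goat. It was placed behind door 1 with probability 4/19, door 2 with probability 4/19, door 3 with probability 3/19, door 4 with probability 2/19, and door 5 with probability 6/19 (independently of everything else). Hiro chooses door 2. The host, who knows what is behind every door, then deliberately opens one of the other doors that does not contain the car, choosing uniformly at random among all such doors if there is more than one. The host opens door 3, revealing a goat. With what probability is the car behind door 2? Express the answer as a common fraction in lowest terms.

1/5

Condition on the true location of the car.
If it is behind door 1 (prior 4/19): the host has 3 equally likely choices, so probability 1/3; weight (4/19)·(1/3) = 4/57.
If it is behind door 2 (prior 4/19): the host has 4 equally likely choices, so probability 1/4; weight (4/19)·(1/4) = 1/19.
If it is behind door 3 (prior 3/19): the host opened door 3, so this case is ruled out; weight (3/19)·0 = 0.
If it is behind door 4 (prior 2/19): the host has 3 equally likely choices, so probability 1/3; weight (2/19)·(1/3) = 2/57.
If it is behind door 5 (prior 6/19): the host has 3 equally likely choices, so probability 1/3; weight (6/19)·(1/3) = 2/19.
The weights sum to 5/19.
So P(the car behind door 2 | the host opened door 3) = (1/19) / (5/19) = 1/5.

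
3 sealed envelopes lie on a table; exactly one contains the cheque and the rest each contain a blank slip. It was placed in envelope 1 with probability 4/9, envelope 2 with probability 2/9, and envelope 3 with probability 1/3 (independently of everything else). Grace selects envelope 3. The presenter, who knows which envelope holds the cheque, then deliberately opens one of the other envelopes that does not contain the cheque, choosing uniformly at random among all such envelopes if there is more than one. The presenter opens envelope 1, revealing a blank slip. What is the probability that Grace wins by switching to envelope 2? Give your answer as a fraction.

Condition on the true location of the cheque.
If it is in envelope 1 (prior 4/9): the presenter opened envelope 1, so this case is ruled out; weight (4/9)·0 = 0.
If it is in envelope 2 (prior 2/9): the presenter has no choice, probability 1; weight (2/9)·1 = 2/9.
If it is in envelope 3 (prior 1/3): the presenter has 2 equally likely choices, so probability 1/2; weight (1/3)·(1/2) = 1/6.
The weights sum to 7/18.
So P(the cheque in envelope 2 | the presenter opened envelope 1) = (2/9) / (7/18) = 4/7.

4/7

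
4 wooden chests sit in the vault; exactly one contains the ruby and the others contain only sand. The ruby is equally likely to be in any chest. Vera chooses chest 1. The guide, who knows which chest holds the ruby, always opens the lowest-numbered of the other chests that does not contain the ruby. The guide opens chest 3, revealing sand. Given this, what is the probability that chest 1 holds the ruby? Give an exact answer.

0

Condition on the true location of the ruby.
If it is in either of chests 1 and 4 (prior 1/4 each): the guide would have opened chest 2 instead, probability 0; weight (1/4)·0 = 0 each.
If it is in chest 2 (prior 1/4): chest 3 is the lowest-numbered option available, probability 1; weight (1/4)·1 = 1/4.
If it is in chest 3 (prior 1/4): the guide opened chest 3, so this case is ruled out; weight (1/4)·0 = 0.
The weights sum to 1/4.
So P(the ruby in chest 1 | the guide opened chest 3) = 0 / (1/4) = 0.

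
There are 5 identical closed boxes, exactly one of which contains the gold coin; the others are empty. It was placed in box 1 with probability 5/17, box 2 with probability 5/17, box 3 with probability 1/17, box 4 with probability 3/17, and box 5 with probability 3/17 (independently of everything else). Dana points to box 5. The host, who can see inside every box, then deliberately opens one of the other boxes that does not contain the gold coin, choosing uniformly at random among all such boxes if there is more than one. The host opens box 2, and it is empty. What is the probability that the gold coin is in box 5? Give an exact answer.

Apply Bayes' rule, conditioning on where the gold coin actually is.
If it is in box 1 (prior 5/17): the host has 3 equally likely choices, so probability 1/3; weight (5/17)·(1/3) = 5/51.
If it is in box 2 (prior 5/17): the host opened box 2, so this case is ruled out; weight (5/17)·0 = 0.
If it is in box 3 (prior 1/17): the host has 3 equally likely choices, so probability 1/3; weight (1/17)·(1/3) = 1/51.
If it is in box 4 (prior 3/17): the host has 3 equally likely choices, so probability 1/3; weight (3/17)·(1/3) = 1/17.
If it is in box 5 (prior 3/17): the host has 4 equally likely choices, so probability 1/4; weight (3/17)·(1/4) = 3/68.
The weights sum to 15/68.
So P(the gold coin in box 5 | the host opened box 2) = (3/68) / (15/68) = 1/5.

1/5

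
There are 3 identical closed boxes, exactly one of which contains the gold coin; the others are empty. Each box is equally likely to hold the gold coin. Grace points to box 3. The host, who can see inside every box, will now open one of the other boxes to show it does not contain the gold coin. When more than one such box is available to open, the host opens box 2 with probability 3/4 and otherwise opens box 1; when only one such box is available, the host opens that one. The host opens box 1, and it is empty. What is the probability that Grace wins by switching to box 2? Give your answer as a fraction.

4/5

Apply Bayes' rule, conditioning on where the gold coin actually is.
If it is in box 1 (prior 1/3): the host opened box 1, so this case is ruled out; weight (1/3)·0 = 0.
If it is in box 2 (prior 1/3): only box 1 is available, probability 1; weight (1/3)·1 = 1/3.
If it is in box 3 (prior 1/3): box 2 is available but not opened, probability 1/4; weight (1/3)·(1/4) = 1/12.
The weights sum to 5/12.
So P(the gold coin in box 2 | the host opened box 1) = (1/3) / (5/12) = 4/5.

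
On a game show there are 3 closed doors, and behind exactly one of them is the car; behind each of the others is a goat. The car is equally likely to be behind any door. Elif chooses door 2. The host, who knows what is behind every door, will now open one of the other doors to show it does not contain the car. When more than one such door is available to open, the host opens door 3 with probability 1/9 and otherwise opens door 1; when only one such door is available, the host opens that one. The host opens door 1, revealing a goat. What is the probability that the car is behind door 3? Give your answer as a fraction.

Apply Bayes' rule, conditioning on where the car actually is.
If it is behind door 1 (prior 1/3): the host opened door 1, so this case is ruled out; weight (1/3)·0 = 0.
If it is behind door 2 (prior 1/3): door 3 is available but not opened, probability 8/9; weight (1/3)·(8/9) = 8/27.
If it is behind door 3 (prior 1/3): only door 1 is available, probability 1; weight (1/3)·1 = 1/3.
The weights sum to 17/27.
So P(the car behind door 3 | the host opened door 1) = (1/3) / (17/27) = 9/17.

9/17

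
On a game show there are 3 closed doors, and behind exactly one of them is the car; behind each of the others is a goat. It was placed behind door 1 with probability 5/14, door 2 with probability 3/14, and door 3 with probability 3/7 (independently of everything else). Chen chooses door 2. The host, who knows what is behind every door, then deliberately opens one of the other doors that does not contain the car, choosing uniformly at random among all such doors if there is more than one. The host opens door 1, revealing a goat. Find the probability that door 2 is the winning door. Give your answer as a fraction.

1/5

Apply Bayes' rule, conditioning on where the car actually is.
If it is behind door 1 (prior 5/14): the host opened door 1, so this case is ruled out; weight (5/14)·0 = 0.
If it is behind door 2 (prior 3/14): the host has 2 equally likely choices, so probability 1/2; weight (3/14)·(1/2) = 3/28.
If it is behind door 3 (prior 3/7): the host has no choice, probability 1; weight (3/7)·1 = 3/7.
The weights sum to 15/28.
So P(the car behind door 2 | the host opened door 1) = (3/28) / (15/28) = 1/5.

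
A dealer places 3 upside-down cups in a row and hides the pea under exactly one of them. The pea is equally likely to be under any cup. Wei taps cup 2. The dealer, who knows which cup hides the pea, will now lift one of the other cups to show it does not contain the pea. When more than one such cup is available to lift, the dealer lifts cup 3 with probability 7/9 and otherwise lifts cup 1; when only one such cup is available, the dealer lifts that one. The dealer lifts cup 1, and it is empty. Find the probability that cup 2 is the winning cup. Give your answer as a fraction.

Consider each possible location of the pea in turn.
If it is under cup 1 (prior 1/3): the dealer opened cup 1, so this case is ruled out; weight (1/3)·0 = 0.
If it is under cup 2 (prior 1/3): cup 3 is available but not opened, probability 2/9; weight (1/3)·(2/9) = 2/27.
If it is under cup 3 (prior 1/3): only cup 1 is available, probability 1; weight (1/3)·1 = 1/3.
The weights sum to 11/27.
So P(the pea under cup 2 | the dealer opened cup 1) = (2/27) / (11/27) = 2/11.

2/11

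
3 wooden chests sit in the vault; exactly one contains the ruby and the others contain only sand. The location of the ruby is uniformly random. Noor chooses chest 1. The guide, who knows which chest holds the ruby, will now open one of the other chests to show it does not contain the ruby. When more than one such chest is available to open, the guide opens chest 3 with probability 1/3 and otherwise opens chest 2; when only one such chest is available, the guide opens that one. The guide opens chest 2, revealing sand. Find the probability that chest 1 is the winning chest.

Condition on the true location of the ruby.
If it is in chest 1 (prior 1/3): chest 3 is available but not opened, probability 2/3; weight (1/3)·(2/3) = 2/9.
If it is in chest 2 (prior 1/3): the guide opened chest 2, so this case is ruled out; weight (1/3)·0 = 0.
If it is in chest 3 (prior 1/3): only chest 2 is available, probability 1; weight (1/3)·1 = 1/3.
The weights sum to 5/9.
So P(the ruby in chest 1 | the guide opened chest 2) = (2/9) / (5/9) = 2/5.

2/5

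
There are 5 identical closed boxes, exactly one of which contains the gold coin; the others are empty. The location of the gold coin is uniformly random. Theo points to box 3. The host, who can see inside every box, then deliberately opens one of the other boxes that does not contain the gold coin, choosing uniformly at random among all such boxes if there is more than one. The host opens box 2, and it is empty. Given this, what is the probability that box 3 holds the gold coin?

Consider each possible location of the gold coin in turn.
If it is in any of boxes 1, 4, and 5 (prior 1/5 each): the host has 3 equally likely choices, so probability 1/3; weight (1/5)·(1/3) = 1/15 each.
If it is in box 2 (prior 1/5): the host opened box 2, so this case is ruled out; weight (1/5)·0 = 0.
If it is in box 3 (prior 1/5): the host has 4 equally likely choices, so probability 1/4; weight (1/5)·(1/4) = 1/20.
The weights sum to 1/4.
So P(the gold coin in box 3 | the host opened box 2) = (1/20) / (1/4) = 1/5.

1/5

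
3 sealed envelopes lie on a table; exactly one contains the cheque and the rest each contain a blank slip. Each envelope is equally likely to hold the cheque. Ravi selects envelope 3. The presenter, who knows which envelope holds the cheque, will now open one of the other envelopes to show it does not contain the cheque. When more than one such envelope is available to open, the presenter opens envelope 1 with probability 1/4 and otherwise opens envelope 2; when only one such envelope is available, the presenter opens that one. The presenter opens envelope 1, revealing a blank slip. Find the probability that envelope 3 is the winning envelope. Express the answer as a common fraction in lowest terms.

1/5

Apply Bayes' rule, conditioning on where the cheque actually is.
If it is in envelope 1 (prior 1/3): the presenter opened envelope 1, so this case is ruled out; weight (1/3)·0 = 0.
If it is in envelope 2 (prior 1/3): only envelope 1 is available, probability 1; weight (1/3)·1 = 1/3.
If it is in envelope 3 (prior 1/3): envelope 1 is available, opened with probability 1/4; weight (1/3)·(1/4) = 1/12.
The weights sum to 5/12.
So P(the cheque in envelope 3 | the presenter opened envelope 1) = (1/12) / (5/12) = 1/5.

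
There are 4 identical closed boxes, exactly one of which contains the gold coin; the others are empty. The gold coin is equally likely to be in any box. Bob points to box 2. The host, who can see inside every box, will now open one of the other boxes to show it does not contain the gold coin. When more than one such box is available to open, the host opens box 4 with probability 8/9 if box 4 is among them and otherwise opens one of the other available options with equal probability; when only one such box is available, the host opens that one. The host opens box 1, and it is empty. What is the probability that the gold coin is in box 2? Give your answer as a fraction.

1/12

Consider each possible location of the gold coin in turn.
If it is in box 1 (prior 1/4): the host opened box 1, so this case is ruled out; weight (1/4)·0 = 0.
If it is in box 2 (prior 1/4): box 4 is available but not opened; box 1 gets probability (1 − 8/9)/2 = 1/18; weight (1/4)·(1/18) = 1/72.
If it is in box 3 (prior 1/4): box 4 is available but not opened, probability 1/9; weight (1/4)·(1/9) = 1/36.
If it is in box 4 (prior 1/4): box 4 holds the prize so is unavailable; the host chooses uniformly among the 2 others, probability 1/2; weight (1/4)·(1/2) = 1/8.
The weights sum to 1/6.
So P(the gold coin in box 2 | the host opened box 1) = (1/72) / (1/6) = 1/12.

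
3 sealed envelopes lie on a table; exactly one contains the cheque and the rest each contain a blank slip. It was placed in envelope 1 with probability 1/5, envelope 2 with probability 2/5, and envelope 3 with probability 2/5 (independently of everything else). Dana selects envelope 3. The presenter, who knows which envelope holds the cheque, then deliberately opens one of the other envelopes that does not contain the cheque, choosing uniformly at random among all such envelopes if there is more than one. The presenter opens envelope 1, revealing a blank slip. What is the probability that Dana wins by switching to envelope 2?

2/3

Consider each possible location of the cheque in turn.
If it is in envelope 1 (prior 1/5): the presenter opened envelope 1, so this case is ruled out; weight (1/5)·0 = 0.
If it is in envelope 2 (prior 2/5): the presenter has no choice, probability 1; weight (2/5)·1 = 2/5.
If it is in envelope 3 (prior 2/5): the presenter has 2 equally likely choices, so probability 1/2; weight (2/5)·(1/2) = 1/5.
The weights sum to 3/5.
So P(the cheque in envelope 2 | the presenter opened envelope 1) = (2/5) / (3/5) = 2/3.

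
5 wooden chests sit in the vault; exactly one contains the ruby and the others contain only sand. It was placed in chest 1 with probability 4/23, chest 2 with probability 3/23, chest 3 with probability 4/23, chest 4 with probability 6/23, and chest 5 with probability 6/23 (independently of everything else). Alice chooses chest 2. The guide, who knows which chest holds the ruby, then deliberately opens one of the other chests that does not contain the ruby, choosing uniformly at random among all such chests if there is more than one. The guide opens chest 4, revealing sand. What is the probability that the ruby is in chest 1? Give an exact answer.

Apply Bayes' rule, conditioning on where the ruby actually is.
If it is in either of chests 1 and 3 (prior 4/23 each): the guide has 3 equally likely choices, so probability 1/3; weight (4/23)·(1/3) = 4/69 each.
If it is in chest 2 (prior 3/23): the guide has 4 equally likely choices, so probability 1/4; weight (3/23)·(1/4) = 3/92.
If it is in chest 4 (prior 6/23): the guide opened chest 4, so this case is ruled out; weight (6/23)·0 = 0.
If it is in chest 5 (prior 6/23): the guide has 3 equally likely choices, so probability 1/3; weight (6/23)·(1/3) = 2/23.
The weights sum to 65/276.
So P(the ruby in chest 1 | the guide opened chest 4) = (4/69) / (65/276) = 16/65.

16/65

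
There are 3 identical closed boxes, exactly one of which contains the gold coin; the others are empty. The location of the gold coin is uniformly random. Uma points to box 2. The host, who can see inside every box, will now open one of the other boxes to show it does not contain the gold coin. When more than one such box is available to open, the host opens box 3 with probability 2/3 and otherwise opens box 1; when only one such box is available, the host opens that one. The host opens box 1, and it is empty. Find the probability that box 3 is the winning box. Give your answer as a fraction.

3/4

Consider each possible location of the gold coin in turn.
If it is in box 1 (prior 1/3): the host opened box 1, so this case is ruled out; weight (1/3)·0 = 0.
If it is in box 2 (prior 1/3): box 3 is available but not opened, probability 1/3; weight (1/3)·(1/3) = 1/9.
If it is in box 3 (prior 1/3): only box 1 is available, probability 1; weight (1/3)·1 = 1/3.
The weights sum to 4/9.
So P(the gold coin in box 3 | the host opened box 1) = (1/3) / (4/9) = 3/4.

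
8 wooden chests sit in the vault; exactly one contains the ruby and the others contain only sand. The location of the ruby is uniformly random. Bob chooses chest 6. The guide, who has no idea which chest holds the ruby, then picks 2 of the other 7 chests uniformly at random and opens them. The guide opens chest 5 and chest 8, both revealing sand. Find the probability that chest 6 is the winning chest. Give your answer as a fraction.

Apply Bayes' rule, conditioning on where the ruby actually is.
If it is in any of chests 1, 2, 3, 4, 6, and 7 (prior 1/8 each): the guide picks exactly this set with probability 1/21 regardless, and none is the prize; weight (1/8)·(1/21) = 1/168 each.
If it is in either of chests 5 and 8 (prior 1/8 each): that chest was opened and seen not to hold the prize — ruled out; weight (1/8)·0 = 0 each.
The weights sum to 1/28.
So P(the ruby in chest 6 | the guide opened chest 5 and chest 8) = (1/168) / (1/28) = 1/6.

1/6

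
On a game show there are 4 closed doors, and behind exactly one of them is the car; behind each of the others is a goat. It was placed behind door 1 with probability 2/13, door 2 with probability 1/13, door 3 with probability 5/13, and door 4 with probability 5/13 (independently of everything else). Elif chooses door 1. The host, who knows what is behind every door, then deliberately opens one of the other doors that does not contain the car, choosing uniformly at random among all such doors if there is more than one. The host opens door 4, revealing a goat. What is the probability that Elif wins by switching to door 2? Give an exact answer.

3/22

Condition on the true location of the car.
If it is behind door 1 (prior 2/13): the host has 3 equally likely choices, so probability 1/3; weight (2/13)·(1/3) = 2/39.
If it is behind door 2 (prior 1/13): the host has 2 equally likely choices, so probability 1/2; weight (1/13)·(1/2) = 1/26.
If it is behind door 3 (prior 5/13): the host has 2 equally likely choices, so probability 1/2; weight (5/13)·(1/2) = 5/26.
If it is behind door 4 (prior 5/13): the host opened door 4, so this case is ruled out; weight (5/13)·0 = 0.
The weights sum to 11/39.
So P(the car behind door 2 | the host opened door 4) = (1/26) / (11/39) = 3/22.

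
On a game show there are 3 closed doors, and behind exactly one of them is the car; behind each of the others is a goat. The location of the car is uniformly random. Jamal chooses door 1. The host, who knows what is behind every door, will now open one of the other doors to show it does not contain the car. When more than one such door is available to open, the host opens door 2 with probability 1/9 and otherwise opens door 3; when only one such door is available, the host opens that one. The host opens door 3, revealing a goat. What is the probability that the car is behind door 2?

9/17

Condition on the true location of the car.
If it is behind door 1 (prior 1/3): door 2 is available but not opened, probability 8/9; weight (1/3)·(8/9) = 8/27.
If it is behind door 2 (prior 1/3): only door 3 is available, probability 1; weight (1/3)·1 = 1/3.
If it is behind door 3 (prior 1/3): the host opened door 3, so this case is ruled out; weight (1/3)·0 = 0.
The weights sum to 17/27.
So P(the car behind door 2 | the host opened door 3) = (1/3) / (17/27) = 9/17.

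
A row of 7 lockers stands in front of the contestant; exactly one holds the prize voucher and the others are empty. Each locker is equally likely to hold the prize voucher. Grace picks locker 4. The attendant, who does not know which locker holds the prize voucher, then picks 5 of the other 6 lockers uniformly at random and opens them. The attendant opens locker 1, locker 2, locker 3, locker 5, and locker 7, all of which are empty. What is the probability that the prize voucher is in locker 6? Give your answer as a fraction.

Condition on the true location of the prize voucher.
If it is in any of lockers 1, 2, 3, 5, and 7 (prior 1/7 each): that locker was opened and seen not to hold the prize — ruled out; weight (1/7)·0 = 0 each.
If it is in either of lockers 4 and 6 (prior 1/7 each): the attendant picks exactly this set with probability 1/6 regardless, and none is the prize; weight (1/7)·(1/6) = 1/42 each.
The weights sum to 1/21.
So P(the prize voucher in locker 6 | the attendant opened locker 1, locker 2, locker 3, locker 5, and locker 7) = (1/42) / (1/21) = 1/2.

1/2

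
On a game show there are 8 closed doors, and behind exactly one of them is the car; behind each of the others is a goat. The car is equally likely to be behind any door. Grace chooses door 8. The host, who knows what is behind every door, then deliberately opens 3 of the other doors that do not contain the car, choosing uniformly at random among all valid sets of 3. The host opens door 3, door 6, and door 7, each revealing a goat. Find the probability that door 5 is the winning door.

7/32

Condition on the true location of the car.
If it is behind any of doors 1, 2, 4, and 5 (prior 1/8 each): the host has 20 equally likely choices, so probability 1/20; weight (1/8)·(1/20) = 1/160 each.
If it is behind any of doors 3, 6, and 7 (prior 1/8 each): that door was opened and seen not to hold the prize — ruled out; weight (1/8)·0 = 0 each.
If it is behind door 8 (prior 1/8): the host has 35 equally likely choices, so probability 1/35; weight (1/8)·(1/35) = 1/280.
The weights sum to 1/35.
So P(the car behind door 5 | the host opened door 3, door 6, and door 7) = (1/160) / (1/35) = 7/32.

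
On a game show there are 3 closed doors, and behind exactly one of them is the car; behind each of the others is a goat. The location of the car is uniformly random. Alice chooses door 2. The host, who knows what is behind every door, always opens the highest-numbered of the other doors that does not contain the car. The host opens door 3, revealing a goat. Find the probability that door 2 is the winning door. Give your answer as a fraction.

Consider each possible location of the car in turn.
If it is behind either of doors 1 and 2 (prior 1/3 each): door 3 is the highest-numbered option available, probability 1; weight (1/3)·1 = 1/3 each.
If it is behind door 3 (prior 1/3): the host opened door 3, so this case is ruled out; weight (1/3)·0 = 0.
The weights sum to 2/3.
So P(the car behind door 2 | the host opened door 3) = (1/3) / (2/3) = 1/2.

1/2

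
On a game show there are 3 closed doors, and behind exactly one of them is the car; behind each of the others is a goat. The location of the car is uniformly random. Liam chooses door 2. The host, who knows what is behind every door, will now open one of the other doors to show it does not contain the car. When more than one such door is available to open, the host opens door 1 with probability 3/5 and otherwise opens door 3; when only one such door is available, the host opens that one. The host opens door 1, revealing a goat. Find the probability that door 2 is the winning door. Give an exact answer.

3/8

Apply Bayes' rule, conditioning on where the car actually is.
If it is behind door 1 (prior 1/3): the host opened door 1, so this case is ruled out; weight (1/3)·0 = 0.
If it is behind door 2 (prior 1/3): door 1 is available, opened with probability 3/5; weight (1/3)·(3/5) = 1/5.
If it is behind door 3 (prior 1/3): only door 1 is available, probability 1; weight (1/3)·1 = 1/3.
The weights sum to 8/15.
So P(the car behind door 2 | the host opened door 1) = (1/5) / (8/15) = 3/8.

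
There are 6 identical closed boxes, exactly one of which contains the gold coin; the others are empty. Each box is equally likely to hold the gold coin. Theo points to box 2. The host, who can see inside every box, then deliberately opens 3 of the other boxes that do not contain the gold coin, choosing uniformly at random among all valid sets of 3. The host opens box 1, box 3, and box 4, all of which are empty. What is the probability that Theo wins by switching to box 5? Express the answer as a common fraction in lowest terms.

5/12

Consider each possible location of the gold coin in turn.
If it is in any of boxes 1, 3, and 4 (prior 1/6 each): that box was opened and seen not to hold the prize — ruled out; weight (1/6)·0 = 0 each.
If it is in box 2 (prior 1/6): the host has 10 equally likely choices, so probability 1/10; weight (1/6)·(1/10) = 1/60.
If it is in either of boxes 5 and 6 (prior 1/6 each): the host has 4 equally likely choices, so probability 1/4; weight (1/6)·(1/4) = 1/24 each.
The weights sum to 1/10.
So P(the gold coin in box 5 | the host opened box 1, box 3, and box 4) = (1/24) / (1/10) = 5/12.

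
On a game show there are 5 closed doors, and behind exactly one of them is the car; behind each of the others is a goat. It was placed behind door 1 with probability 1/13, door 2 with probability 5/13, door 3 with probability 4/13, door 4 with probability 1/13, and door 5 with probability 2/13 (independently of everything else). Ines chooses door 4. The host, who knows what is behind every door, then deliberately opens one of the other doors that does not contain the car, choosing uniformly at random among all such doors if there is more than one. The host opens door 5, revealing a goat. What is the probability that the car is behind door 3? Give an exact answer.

16/43

Condition on the true location of the car.
If it is behind door 1 (prior 1/13): the host has 3 equally likely choices, so probability 1/3; weight (1/13)·(1/3) = 1/39.
If it is behind door 2 (prior 5/13): the host has 3 equally likely choices, so probability 1/3; weight (5/13)·(1/3) = 5/39.
If it is behind door 3 (prior 4/13): the host has 3 equally likely choices, so probability 1/3; weight (4/13)·(1/3) = 4/39.
If it is behind door 4 (prior 1/13): the host has 4 equally likely choices, so probability 1/4; weight (1/13)·(1/4) = 1/52.
If it is behind door 5 (prior 2/13): the host opened door 5, so this case is ruled out; weight (2/13)·0 = 0.
The weights sum to 43/156.
So P(the car behind door 3 | the host opened door 5) = (4/39) / (43/156) = 16/43.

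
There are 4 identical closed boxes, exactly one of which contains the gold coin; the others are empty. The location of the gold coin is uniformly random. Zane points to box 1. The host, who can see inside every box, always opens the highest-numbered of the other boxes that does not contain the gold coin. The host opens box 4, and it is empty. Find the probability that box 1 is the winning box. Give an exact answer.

Condition on the true location of the gold coin.
If it is in any of boxes 1, 2, and 3 (prior 1/4 each): box 4 is the highest-numbered option available, probability 1; weight (1/4)·1 = 1/4 each.
If it is in box 4 (prior 1/4): the host opened box 4, so this case is ruled out; weight (1/4)·0 = 0.
The weights sum to 3/4.
So P(the gold coin in box 1 | the host opened box 4) = (1/4) / (3/4) = 1/3.

1/3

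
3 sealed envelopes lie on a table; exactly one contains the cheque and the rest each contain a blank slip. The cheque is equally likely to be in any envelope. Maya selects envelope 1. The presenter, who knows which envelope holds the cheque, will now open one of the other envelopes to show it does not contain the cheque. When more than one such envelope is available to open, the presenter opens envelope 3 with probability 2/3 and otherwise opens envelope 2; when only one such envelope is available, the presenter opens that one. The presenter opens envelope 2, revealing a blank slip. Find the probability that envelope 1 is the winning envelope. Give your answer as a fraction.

Consider each possible location of the cheque in turn.
If it is in envelope 1 (prior 1/3): envelope 3 is available but not opened, probability 1/3; weight (1/3)·(1/3) = 1/9.
If it is in envelope 2 (prior 1/3): the presenter opened envelope 2, so this case is ruled out; weight (1/3)·0 = 0.
If it is in envelope 3 (prior 1/3): only envelope 2 is available, probability 1; weight (1/3)·1 = 1/3.
The weights sum to 4/9.
So P(the cheque in envelope 1 | the presenter opened envelope 2) = (1/9) / (4/9) = 1/4.

1/4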